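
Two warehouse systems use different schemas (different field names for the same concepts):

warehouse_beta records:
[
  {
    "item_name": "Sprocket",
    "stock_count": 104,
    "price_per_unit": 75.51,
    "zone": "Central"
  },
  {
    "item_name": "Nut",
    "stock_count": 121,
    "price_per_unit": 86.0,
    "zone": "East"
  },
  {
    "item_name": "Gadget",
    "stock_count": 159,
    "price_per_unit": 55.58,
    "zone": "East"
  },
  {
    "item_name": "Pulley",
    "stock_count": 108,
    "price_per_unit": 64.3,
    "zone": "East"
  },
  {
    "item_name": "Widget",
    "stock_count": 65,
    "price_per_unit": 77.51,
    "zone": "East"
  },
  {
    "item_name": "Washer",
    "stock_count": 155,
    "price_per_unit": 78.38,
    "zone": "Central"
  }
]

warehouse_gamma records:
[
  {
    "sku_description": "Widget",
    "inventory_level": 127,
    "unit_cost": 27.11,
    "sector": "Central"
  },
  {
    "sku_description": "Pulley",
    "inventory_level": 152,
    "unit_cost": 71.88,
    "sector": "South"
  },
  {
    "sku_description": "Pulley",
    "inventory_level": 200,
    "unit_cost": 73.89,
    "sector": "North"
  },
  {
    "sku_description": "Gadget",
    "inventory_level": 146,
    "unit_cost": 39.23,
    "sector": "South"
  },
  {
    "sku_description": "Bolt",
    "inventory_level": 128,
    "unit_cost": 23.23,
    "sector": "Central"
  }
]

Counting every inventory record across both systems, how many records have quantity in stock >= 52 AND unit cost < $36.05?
2

Schema mappings:
- "stock_count" (warehouse_beta) = "inventory_level" (warehouse_gamma) = quantity
- "price_per_unit" (warehouse_beta) = "unit_cost" (warehouse_gamma) = unit cost

Records meeting both conditions in warehouse_beta: 0
Records meeting both conditions in warehouse_gamma: 2

Total: 0 + 2 = 2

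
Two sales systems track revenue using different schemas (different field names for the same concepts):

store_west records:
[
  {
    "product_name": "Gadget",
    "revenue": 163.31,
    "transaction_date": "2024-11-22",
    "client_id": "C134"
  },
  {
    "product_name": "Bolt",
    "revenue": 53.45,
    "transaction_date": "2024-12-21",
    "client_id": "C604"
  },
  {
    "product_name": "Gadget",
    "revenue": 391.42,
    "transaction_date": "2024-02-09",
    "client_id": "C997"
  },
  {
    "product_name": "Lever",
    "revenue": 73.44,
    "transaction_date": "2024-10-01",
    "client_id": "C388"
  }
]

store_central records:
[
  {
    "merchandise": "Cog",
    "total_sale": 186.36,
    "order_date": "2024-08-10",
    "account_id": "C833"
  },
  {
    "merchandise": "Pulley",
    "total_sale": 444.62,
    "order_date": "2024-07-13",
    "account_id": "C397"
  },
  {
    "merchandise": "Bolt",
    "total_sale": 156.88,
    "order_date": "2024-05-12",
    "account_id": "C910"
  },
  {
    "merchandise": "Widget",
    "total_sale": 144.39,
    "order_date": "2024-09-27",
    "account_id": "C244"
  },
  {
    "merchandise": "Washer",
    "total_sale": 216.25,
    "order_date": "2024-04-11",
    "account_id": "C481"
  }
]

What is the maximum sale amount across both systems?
444.62

Reconcile: "revenue" (store_west) = "total_sale" (store_central) = sale amount

Maximum in store_west: 391.42
Maximum in store_central: 444.62

Overall maximum: max(391.42, 444.62) = 444.62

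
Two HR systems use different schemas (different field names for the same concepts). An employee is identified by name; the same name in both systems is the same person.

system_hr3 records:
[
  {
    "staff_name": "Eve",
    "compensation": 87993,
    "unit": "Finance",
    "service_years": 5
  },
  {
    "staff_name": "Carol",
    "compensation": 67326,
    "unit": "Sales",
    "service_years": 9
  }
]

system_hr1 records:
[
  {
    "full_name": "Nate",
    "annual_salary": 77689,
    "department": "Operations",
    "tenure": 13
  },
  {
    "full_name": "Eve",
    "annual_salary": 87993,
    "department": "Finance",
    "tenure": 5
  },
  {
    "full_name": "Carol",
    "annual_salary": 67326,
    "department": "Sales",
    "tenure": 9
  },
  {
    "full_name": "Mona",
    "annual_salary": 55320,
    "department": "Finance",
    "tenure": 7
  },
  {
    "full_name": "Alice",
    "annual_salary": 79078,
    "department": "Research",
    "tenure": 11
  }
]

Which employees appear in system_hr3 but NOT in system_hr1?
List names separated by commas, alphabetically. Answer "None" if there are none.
None

Schema mapping: "staff_name" (system_hr3) = "full_name" (system_hr1) = employee name

Names in system_hr3: ['Carol', 'Eve']
Names in system_hr1: ['Alice', 'Carol', 'Eve', 'Mona', 'Nate']

In system_hr3 but not system_hr1: None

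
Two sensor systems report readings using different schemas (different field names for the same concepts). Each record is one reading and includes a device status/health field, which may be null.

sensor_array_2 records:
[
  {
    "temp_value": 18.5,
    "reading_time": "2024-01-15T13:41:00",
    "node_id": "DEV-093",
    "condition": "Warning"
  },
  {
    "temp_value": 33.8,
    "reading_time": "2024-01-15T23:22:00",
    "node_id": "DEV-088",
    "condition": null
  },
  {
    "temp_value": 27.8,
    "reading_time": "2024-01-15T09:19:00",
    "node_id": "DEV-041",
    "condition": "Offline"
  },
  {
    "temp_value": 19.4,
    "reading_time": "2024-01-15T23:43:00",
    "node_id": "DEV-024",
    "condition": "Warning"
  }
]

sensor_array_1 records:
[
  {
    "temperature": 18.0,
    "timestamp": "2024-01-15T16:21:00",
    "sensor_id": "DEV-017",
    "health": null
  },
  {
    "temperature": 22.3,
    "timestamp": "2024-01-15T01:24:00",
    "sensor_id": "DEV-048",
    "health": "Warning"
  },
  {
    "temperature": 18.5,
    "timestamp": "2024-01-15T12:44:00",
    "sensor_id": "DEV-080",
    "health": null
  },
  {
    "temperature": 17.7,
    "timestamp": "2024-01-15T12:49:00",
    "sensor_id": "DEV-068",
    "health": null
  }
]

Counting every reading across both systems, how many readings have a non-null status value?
4

Schema mapping: "condition" (sensor_array_2) = "health" (sensor_array_1) = status

Non-null in sensor_array_2: 3
Non-null in sensor_array_1: 1

Total non-null: 3 + 1 = 4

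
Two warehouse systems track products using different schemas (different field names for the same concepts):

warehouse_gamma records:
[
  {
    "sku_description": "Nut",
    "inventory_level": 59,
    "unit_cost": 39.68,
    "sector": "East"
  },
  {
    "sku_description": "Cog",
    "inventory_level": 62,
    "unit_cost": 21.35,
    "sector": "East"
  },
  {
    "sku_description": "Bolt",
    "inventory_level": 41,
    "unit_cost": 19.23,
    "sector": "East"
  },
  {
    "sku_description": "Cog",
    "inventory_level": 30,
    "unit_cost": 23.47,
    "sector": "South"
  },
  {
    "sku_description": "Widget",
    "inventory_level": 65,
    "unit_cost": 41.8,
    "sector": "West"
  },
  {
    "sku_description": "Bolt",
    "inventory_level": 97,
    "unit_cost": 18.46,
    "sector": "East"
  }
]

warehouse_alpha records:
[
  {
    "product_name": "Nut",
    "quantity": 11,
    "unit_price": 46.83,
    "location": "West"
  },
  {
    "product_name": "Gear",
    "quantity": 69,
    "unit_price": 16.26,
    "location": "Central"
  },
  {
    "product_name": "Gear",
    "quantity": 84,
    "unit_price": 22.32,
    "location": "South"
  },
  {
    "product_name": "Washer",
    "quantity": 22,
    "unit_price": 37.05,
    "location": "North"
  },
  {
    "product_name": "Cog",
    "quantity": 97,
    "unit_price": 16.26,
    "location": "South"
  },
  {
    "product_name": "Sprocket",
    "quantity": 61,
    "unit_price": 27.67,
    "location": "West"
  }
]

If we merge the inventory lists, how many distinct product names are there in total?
7

Schema mapping: "sku_description" (warehouse_gamma) = "product_name" (warehouse_alpha) = product name

Products in warehouse_gamma: ['Bolt', 'Cog', 'Nut', 'Widget']
Products in warehouse_alpha: ['Cog', 'Gear', 'Nut', 'Sprocket', 'Washer']

Union (unique products): ['Bolt', 'Cog', 'Gear', 'Nut', 'Sprocket', 'Washer', 'Widget']
Count: 7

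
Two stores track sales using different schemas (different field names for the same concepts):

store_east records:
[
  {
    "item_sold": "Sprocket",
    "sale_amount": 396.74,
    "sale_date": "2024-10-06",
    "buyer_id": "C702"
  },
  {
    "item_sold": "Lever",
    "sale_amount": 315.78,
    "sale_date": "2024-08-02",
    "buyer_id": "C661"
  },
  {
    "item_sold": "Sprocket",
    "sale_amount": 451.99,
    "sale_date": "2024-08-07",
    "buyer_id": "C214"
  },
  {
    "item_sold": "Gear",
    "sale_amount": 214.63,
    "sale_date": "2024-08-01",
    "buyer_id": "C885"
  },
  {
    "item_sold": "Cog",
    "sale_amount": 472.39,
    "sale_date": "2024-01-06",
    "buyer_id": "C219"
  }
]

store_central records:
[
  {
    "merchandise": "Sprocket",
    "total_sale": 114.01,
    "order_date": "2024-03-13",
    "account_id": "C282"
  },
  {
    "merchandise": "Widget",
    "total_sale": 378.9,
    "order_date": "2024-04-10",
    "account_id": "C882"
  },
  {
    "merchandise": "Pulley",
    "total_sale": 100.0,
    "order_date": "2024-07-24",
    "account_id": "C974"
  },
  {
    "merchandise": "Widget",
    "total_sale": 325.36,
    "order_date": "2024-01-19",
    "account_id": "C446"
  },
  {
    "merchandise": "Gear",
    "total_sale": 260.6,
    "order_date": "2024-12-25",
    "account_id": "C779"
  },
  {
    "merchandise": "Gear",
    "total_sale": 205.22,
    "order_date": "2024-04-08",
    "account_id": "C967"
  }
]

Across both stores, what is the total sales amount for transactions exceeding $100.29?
3135.62

Schema mapping: "sale_amount" (store_east) = "total_sale" (store_central) = sale amount

Sum of sales > $100.29 in store_east: 1851.53
Sum of sales > $100.29 in store_central: 1284.09

Total: 1851.53 + 1284.09 = 3135.62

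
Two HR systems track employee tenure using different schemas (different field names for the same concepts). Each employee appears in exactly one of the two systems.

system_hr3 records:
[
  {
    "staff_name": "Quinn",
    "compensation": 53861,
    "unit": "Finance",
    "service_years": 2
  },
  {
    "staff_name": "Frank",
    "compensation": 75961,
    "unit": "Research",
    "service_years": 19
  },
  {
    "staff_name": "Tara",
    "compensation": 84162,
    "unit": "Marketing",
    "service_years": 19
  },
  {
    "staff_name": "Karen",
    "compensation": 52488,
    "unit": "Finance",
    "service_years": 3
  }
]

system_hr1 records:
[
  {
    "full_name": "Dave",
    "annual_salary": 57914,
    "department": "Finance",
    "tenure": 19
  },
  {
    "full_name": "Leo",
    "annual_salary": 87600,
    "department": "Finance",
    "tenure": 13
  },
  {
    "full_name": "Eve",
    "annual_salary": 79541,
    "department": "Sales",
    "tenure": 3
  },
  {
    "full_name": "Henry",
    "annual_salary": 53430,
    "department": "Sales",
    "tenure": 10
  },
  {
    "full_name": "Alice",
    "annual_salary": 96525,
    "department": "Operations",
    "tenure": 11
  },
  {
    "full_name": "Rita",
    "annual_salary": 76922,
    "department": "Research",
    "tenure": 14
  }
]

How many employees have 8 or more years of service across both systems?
7

Reconcile schemas: "service_years" (system_hr3) = "tenure" (system_hr1) = years of service

From system_hr3: 2 employees with >= 8 years
From system_hr1: 5 employees with >= 8 years

Total: 2 + 5 = 7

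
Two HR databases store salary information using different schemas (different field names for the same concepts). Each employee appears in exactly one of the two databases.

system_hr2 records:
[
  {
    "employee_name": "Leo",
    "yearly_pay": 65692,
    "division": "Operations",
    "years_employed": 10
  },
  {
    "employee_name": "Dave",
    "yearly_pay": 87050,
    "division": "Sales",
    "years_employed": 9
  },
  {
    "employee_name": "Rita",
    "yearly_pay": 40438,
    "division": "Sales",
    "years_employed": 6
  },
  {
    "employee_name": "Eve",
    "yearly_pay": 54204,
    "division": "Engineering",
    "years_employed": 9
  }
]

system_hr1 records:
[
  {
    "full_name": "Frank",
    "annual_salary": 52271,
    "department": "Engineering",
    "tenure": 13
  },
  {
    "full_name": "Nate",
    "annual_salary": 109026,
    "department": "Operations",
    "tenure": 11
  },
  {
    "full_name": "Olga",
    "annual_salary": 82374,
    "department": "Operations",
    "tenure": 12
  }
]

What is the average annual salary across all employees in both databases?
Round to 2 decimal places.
70150.71

Schema mapping: "yearly_pay" (system_hr2) = "annual_salary" (system_hr1) = annual salary

All salaries: [65692, 87050, 40438, 54204, 52271, 109026, 82374]
Sum: 491055
Count: 7
Average: 491055 / 7 = 70150.71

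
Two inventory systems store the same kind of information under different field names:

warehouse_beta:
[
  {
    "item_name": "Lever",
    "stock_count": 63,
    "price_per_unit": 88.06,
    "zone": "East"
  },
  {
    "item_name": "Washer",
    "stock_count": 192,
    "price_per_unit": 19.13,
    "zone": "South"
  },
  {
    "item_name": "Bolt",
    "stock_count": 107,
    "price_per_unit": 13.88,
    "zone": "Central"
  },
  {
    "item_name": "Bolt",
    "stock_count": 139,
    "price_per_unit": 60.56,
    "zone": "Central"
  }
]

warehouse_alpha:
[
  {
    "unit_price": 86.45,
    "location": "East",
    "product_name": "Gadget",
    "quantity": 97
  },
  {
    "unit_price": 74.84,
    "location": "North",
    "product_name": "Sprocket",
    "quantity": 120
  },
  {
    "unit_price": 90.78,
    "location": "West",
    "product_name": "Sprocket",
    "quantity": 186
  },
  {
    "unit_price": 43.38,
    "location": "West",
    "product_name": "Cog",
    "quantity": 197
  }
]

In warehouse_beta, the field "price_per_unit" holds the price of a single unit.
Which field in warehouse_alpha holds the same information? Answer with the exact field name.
unit_price

In warehouse_beta, "price_per_unit" holds the price of a single unit.
The fields in warehouse_alpha are: "unit_price", "location", "product_name", "quantity".
"unit_price" is the match: the name refers to the same concept and its values are decimal currency amounts (e.g. 86.45, 74.84).
The other fields ("location", "product_name", "quantity") hold different kinds of data.

So "price_per_unit" in warehouse_beta corresponds to "unit_price" in warehouse_alpha.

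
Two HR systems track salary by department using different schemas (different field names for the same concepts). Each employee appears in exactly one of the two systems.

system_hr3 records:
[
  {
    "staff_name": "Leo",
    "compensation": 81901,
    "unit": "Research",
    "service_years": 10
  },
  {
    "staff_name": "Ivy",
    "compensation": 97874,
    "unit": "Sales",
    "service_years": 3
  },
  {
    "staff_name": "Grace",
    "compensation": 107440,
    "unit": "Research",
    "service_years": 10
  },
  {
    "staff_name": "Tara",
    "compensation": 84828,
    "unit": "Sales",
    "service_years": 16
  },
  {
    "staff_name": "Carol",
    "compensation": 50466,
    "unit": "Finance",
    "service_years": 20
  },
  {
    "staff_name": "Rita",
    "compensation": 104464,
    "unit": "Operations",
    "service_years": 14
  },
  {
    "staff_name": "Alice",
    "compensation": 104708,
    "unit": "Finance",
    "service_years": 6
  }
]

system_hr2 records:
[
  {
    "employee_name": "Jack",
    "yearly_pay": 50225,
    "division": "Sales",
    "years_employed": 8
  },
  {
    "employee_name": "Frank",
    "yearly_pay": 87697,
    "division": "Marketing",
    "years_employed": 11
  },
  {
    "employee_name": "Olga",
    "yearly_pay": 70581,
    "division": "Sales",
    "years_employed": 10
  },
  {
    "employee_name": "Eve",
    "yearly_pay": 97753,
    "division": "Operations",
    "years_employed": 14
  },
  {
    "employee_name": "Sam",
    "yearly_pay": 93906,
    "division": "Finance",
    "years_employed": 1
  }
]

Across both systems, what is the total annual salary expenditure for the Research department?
189341

Schema mappings:
- "unit" (system_hr3) = "division" (system_hr2) = department
- "compensation" (system_hr3) = "yearly_pay" (system_hr2) = salary

Research salaries from system_hr3: 189341
Research salaries from system_hr2: 0

Total: 189341 + 0 = 189341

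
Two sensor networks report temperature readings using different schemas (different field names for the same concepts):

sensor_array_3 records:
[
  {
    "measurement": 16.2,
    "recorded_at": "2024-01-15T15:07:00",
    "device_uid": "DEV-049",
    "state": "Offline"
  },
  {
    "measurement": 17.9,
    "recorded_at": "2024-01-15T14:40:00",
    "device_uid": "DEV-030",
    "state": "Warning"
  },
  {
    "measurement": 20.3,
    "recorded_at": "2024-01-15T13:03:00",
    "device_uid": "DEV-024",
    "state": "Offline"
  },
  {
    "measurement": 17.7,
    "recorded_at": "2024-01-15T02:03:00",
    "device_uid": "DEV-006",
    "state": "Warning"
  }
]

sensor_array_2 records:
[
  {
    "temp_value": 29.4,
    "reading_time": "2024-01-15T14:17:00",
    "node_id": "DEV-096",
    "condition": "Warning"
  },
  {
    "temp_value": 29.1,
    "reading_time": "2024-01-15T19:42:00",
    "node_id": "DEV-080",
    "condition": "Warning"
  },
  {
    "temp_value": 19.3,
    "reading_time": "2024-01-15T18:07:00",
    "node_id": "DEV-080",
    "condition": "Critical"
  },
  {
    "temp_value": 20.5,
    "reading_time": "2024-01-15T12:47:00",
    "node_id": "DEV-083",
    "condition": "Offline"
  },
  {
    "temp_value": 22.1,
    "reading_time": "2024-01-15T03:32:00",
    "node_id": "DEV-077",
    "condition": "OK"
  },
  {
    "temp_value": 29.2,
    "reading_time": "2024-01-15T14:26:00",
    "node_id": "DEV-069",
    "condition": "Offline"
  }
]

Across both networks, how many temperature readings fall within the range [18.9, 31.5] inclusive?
7

Schema mapping: "measurement" (sensor_array_3) = "temp_value" (sensor_array_2) = temperature

Readings in [18.9, 31.5] from sensor_array_3: 1
Readings in [18.9, 31.5] from sensor_array_2: 6

Total count: 1 + 6 = 7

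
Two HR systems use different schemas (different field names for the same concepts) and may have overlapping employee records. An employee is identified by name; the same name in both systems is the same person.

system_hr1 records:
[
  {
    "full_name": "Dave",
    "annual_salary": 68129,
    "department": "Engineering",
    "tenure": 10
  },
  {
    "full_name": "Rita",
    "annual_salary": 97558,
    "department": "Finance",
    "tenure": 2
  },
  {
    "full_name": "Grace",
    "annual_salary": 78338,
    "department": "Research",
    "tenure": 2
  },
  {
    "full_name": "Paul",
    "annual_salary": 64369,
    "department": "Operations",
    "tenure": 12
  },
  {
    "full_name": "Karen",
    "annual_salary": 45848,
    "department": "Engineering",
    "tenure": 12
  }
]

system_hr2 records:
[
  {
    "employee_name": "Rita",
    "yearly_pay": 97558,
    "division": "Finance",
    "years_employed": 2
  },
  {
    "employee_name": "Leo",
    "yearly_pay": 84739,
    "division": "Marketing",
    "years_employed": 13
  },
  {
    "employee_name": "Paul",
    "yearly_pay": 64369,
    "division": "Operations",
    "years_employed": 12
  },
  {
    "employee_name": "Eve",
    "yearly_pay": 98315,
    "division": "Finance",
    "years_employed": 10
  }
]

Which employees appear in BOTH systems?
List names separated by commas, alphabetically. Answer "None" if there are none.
Paul, Rita

Schema mapping: "full_name" (system_hr1) = "employee_name" (system_hr2) = employee name

Names in system_hr1: ['Dave', 'Grace', 'Karen', 'Paul', 'Rita']
Names in system_hr2: ['Eve', 'Leo', 'Paul', 'Rita']

Intersection: ['Paul', 'Rita']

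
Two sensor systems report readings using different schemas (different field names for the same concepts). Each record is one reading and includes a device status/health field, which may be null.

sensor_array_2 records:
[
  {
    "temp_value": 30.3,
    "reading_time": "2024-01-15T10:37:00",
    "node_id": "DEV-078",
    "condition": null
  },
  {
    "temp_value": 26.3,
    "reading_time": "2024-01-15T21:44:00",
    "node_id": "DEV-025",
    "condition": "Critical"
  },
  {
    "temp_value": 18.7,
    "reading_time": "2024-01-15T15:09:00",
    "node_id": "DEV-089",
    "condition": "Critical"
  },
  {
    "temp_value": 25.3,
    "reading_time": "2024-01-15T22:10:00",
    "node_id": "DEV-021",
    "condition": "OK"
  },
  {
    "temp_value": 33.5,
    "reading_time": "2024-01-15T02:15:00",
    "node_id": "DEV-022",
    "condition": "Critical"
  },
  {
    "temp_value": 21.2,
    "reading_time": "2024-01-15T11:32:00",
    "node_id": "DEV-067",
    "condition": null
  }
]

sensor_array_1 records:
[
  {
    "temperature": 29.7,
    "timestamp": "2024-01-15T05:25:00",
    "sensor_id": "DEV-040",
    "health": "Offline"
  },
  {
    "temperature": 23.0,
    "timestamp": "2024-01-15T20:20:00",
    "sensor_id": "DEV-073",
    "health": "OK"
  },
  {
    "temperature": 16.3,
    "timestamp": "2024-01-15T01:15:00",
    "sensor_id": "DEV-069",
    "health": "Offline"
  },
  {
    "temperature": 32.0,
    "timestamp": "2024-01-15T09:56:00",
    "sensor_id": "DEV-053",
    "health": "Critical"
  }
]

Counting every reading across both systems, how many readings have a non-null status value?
8

Schema mapping: "condition" (sensor_array_2) = "health" (sensor_array_1) = status

Non-null in sensor_array_2: 4
Non-null in sensor_array_1: 4

Total non-null: 4 + 4 = 8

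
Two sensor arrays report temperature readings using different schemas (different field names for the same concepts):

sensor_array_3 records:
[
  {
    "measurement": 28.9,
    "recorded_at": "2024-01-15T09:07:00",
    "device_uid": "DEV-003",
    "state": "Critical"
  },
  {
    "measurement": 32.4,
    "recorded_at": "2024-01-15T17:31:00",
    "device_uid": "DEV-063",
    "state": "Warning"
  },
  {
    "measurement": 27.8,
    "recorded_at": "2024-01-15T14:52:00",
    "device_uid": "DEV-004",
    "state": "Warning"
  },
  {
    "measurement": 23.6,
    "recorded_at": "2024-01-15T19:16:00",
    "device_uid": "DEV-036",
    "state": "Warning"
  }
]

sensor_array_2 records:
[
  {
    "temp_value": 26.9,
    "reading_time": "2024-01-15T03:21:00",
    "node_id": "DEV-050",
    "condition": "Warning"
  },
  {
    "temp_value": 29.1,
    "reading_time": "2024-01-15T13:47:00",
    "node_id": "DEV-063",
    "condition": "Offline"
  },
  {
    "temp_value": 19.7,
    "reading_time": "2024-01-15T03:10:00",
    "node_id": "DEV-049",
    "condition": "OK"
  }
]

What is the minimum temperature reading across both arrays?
19.7

Schema mapping: "measurement" (sensor_array_3) = "temp_value" (sensor_array_2) = temperature reading

Minimum in sensor_array_3: 23.6
Minimum in sensor_array_2: 19.7

Overall minimum: min(23.6, 19.7) = 19.7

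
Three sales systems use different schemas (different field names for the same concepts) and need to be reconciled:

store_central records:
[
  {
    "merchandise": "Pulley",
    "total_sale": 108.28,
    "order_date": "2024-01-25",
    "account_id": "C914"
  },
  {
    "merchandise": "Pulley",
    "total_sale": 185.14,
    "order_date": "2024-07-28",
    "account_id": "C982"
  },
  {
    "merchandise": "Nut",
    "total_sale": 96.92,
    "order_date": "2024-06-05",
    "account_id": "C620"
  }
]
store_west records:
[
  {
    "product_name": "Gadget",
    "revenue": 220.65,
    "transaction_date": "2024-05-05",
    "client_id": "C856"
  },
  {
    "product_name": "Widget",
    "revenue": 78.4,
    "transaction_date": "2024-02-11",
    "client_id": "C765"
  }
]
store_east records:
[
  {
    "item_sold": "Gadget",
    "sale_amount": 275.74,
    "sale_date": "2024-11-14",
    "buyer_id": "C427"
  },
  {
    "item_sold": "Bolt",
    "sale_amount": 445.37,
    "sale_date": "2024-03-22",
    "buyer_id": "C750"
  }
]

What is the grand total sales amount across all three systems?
1410.5

Schema reconciliation - all amount fields map to sale amount:

store_central (total_sale): 390.34
store_west (revenue): 299.05
store_east (sale_amount): 721.11

Grand total: 1410.5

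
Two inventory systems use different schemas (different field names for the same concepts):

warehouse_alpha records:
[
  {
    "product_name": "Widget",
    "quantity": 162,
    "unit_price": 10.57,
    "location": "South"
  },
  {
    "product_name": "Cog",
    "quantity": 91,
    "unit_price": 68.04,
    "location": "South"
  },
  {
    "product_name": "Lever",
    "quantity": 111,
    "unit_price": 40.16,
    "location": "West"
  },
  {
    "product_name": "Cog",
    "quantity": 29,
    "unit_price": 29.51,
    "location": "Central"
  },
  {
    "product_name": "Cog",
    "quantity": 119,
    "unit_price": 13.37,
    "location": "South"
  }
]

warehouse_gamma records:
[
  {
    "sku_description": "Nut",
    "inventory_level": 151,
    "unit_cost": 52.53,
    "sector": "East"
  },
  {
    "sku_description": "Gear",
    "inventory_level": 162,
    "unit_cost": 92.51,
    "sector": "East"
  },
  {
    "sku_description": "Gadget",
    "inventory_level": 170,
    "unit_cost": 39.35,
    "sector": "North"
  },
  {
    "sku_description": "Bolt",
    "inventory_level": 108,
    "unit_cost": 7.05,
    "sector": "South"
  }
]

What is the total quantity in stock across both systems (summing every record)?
1103

To reconcile these schemas, identify the field holding the quantity in stock in each system:
1. In warehouse_alpha it is "quantity"
2. In warehouse_gamma it is "inventory_level"

From warehouse_alpha: 162 + 91 + 111 + 29 + 119 = 512
From warehouse_gamma: 151 + 162 + 170 + 108 = 591

Total: 512 + 591 = 1103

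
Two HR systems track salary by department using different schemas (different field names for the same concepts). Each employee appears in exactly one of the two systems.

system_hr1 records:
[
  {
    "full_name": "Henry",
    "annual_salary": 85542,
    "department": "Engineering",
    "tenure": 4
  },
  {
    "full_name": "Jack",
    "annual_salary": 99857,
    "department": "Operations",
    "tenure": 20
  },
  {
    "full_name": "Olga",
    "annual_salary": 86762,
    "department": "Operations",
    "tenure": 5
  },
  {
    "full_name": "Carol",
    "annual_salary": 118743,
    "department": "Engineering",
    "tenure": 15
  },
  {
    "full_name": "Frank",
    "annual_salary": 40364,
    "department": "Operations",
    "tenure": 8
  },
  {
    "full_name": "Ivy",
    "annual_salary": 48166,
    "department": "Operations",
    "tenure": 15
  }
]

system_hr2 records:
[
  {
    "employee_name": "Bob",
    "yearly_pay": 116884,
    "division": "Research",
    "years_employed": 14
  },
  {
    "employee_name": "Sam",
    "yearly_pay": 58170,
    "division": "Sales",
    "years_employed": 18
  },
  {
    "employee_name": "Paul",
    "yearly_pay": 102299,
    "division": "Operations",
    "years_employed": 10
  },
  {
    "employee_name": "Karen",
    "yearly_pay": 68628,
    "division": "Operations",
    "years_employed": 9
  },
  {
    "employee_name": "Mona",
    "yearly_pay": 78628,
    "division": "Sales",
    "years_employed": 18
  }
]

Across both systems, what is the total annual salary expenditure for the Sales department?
136798

Schema mappings:
- "department" (system_hr1) = "division" (system_hr2) = department
- "annual_salary" (system_hr1) = "yearly_pay" (system_hr2) = salary

Sales salaries from system_hr1: 0
Sales salaries from system_hr2: 136798

Total: 0 + 136798 = 136798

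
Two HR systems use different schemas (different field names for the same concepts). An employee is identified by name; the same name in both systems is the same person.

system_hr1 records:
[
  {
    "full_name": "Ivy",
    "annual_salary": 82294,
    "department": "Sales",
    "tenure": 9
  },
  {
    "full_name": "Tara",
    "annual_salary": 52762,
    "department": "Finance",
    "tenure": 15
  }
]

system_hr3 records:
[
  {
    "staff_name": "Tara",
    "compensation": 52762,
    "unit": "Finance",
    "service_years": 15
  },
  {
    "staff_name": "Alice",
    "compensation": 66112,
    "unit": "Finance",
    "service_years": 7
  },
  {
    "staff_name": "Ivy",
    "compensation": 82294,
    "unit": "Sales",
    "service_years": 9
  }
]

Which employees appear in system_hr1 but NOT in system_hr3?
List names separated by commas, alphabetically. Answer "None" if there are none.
None

Schema mapping: "full_name" (system_hr1) = "staff_name" (system_hr3) = employee name

Names in system_hr1: ['Ivy', 'Tara']
Names in system_hr3: ['Alice', 'Ivy', 'Tara']

In system_hr1 but not system_hr3: None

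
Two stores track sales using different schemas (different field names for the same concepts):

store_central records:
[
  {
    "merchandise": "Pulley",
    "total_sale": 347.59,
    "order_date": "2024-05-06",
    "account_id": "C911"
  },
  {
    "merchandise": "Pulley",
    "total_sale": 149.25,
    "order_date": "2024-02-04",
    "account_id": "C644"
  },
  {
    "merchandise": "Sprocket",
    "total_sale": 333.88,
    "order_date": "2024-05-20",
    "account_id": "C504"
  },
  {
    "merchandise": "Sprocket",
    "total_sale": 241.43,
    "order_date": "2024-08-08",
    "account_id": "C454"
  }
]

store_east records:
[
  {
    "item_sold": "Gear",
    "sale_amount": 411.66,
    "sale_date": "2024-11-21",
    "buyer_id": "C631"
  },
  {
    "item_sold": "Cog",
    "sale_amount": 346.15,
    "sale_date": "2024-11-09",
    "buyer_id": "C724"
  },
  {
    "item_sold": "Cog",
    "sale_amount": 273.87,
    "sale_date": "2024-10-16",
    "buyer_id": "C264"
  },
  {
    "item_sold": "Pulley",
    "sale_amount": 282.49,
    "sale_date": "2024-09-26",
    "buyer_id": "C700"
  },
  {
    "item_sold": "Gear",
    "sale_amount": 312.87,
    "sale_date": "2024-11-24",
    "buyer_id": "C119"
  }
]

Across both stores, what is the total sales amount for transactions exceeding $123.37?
2699.19

Schema mapping: "total_sale" (store_central) = "sale_amount" (store_east) = sale amount

Sum of sales > $123.37 in store_central: 1072.15
Sum of sales > $123.37 in store_east: 1627.04

Total: 1072.15 + 1627.04 = 2699.19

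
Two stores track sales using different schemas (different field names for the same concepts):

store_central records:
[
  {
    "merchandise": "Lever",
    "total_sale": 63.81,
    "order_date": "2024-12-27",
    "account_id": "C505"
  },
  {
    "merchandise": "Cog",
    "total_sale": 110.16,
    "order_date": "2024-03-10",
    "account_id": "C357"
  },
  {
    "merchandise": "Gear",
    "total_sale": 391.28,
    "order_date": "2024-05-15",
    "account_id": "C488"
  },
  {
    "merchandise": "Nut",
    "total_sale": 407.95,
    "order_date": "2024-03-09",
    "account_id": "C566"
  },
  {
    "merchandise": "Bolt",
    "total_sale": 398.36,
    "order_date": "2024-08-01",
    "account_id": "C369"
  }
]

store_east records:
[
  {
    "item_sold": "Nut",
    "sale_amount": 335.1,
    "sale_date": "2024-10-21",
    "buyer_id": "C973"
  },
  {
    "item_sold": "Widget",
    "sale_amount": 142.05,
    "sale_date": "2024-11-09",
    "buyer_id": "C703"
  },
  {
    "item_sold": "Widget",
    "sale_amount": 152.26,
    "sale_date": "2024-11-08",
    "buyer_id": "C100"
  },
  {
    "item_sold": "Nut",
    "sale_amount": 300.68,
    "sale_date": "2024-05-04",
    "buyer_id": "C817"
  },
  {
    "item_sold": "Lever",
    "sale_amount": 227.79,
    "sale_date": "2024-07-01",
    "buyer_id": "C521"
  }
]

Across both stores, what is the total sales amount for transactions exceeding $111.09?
2355.47

Schema mapping: "total_sale" (store_central) = "sale_amount" (store_east) = sale amount

Sum of sales > $111.09 in store_central: 1197.59
Sum of sales > $111.09 in store_east: 1157.88

Total: 1197.59 + 1157.88 = 2355.47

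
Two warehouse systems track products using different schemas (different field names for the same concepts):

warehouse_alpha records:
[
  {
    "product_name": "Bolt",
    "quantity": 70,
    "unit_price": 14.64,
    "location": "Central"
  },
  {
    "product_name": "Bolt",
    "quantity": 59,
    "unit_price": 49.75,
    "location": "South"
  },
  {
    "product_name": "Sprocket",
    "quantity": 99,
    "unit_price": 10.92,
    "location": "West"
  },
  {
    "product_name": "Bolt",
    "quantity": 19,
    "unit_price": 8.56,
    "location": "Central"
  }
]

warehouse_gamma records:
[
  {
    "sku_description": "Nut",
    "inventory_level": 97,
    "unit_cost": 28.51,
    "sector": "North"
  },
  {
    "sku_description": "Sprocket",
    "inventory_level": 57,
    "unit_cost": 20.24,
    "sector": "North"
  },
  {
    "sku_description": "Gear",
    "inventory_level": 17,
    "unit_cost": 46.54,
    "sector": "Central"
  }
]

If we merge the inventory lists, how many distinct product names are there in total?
4

Schema mapping: "product_name" (warehouse_alpha) = "sku_description" (warehouse_gamma) = product name

Products in warehouse_alpha: ['Bolt', 'Sprocket']
Products in warehouse_gamma: ['Gear', 'Nut', 'Sprocket']

Union (unique products): ['Bolt', 'Gear', 'Nut', 'Sprocket']
Count: 4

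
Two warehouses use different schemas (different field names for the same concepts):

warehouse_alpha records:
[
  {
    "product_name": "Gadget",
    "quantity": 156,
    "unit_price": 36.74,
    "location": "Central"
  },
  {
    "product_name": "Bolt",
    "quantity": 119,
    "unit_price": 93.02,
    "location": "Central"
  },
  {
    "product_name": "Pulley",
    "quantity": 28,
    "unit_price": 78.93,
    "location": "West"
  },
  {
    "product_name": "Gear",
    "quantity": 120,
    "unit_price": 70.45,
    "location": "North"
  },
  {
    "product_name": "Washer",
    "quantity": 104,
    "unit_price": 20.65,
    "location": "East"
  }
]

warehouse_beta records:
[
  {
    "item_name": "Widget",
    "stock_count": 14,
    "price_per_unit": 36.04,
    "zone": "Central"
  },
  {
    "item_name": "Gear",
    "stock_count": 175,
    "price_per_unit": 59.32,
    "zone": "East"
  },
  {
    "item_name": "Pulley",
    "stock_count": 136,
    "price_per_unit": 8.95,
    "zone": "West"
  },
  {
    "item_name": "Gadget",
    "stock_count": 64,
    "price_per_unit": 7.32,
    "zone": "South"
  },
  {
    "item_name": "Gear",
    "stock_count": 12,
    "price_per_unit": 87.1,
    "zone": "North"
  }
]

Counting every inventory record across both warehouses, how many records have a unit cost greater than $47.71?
5

Schema mapping: "unit_price" (warehouse_alpha) = "price_per_unit" (warehouse_beta) = unit cost

Records > $47.71 in warehouse_alpha: 3
Records > $47.71 in warehouse_beta: 2

Total count: 3 + 2 = 5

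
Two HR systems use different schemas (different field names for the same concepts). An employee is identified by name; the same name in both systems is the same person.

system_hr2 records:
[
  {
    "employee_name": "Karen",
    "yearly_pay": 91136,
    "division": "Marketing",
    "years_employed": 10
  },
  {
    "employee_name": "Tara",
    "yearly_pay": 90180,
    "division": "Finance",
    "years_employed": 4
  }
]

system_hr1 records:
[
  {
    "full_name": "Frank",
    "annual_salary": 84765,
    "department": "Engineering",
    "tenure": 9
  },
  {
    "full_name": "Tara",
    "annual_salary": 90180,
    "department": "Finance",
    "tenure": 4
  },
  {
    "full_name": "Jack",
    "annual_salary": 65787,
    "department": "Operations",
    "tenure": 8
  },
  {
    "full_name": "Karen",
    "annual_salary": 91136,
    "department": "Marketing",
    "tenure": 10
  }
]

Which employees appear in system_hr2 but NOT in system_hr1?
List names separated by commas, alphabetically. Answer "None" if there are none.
None

Schema mapping: "employee_name" (system_hr2) = "full_name" (system_hr1) = employee name

Names in system_hr2: ['Karen', 'Tara']
Names in system_hr1: ['Frank', 'Jack', 'Karen', 'Tara']

In system_hr2 but not system_hr1: None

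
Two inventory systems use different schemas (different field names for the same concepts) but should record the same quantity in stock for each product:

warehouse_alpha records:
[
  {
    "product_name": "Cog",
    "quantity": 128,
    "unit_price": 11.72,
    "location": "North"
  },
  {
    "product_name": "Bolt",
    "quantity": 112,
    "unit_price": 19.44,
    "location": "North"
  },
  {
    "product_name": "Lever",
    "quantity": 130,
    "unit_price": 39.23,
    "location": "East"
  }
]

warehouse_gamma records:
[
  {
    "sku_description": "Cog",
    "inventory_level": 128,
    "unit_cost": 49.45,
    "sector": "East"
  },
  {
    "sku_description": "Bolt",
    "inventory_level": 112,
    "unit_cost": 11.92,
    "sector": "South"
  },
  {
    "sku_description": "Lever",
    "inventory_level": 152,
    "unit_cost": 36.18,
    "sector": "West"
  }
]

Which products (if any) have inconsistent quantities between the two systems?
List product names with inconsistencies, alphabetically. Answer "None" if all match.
Lever

Schema mappings:
- "product_name" (warehouse_alpha) = "sku_description" (warehouse_gamma) = product name
- "quantity" (warehouse_alpha) = "inventory_level" (warehouse_gamma) = quantity

Comparison:
  Cog: 128 vs 128 - MATCH
  Bolt: 112 vs 112 - MATCH
  Lever: 130 vs 152 - MISMATCH

Products with inconsistencies: Lever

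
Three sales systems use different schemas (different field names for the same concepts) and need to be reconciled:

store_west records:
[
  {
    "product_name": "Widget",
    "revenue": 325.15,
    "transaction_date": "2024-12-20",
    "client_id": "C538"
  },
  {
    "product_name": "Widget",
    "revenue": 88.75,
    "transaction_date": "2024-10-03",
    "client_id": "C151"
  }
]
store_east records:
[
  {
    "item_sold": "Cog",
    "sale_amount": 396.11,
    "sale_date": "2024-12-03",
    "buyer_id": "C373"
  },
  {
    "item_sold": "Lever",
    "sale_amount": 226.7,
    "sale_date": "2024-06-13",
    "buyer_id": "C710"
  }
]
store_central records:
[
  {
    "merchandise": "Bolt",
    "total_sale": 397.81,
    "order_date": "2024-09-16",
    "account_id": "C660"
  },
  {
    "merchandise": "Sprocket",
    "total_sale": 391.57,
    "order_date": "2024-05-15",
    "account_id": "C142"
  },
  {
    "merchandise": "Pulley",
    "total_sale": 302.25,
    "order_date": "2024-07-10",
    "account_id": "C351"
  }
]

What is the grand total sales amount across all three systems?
2128.34

Schema reconciliation - all amount fields map to sale amount:

store_west (revenue): 413.9
store_east (sale_amount): 622.81
store_central (total_sale): 1091.63

Grand total: 2128.34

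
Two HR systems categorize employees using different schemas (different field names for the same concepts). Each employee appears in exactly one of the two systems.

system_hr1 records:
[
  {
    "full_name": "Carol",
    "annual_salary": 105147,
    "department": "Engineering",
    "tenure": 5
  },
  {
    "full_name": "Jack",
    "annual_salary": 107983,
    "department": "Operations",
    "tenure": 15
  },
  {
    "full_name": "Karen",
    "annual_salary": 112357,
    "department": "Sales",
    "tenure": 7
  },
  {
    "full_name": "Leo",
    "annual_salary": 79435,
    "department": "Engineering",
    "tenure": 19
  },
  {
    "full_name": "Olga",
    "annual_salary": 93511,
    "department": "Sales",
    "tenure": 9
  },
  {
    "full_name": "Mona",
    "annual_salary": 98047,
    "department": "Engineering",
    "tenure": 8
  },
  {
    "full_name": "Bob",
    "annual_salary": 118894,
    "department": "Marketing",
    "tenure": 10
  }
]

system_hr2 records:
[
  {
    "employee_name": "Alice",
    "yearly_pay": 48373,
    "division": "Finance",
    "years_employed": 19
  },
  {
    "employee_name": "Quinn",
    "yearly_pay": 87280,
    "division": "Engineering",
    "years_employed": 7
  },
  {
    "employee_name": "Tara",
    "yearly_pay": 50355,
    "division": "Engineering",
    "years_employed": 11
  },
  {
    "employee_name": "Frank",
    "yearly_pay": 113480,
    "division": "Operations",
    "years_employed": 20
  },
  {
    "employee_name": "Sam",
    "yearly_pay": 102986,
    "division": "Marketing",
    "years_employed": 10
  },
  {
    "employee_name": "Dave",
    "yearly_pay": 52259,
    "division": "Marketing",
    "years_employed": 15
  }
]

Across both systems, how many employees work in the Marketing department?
3

Schema mapping: "department" (system_hr1) = "division" (system_hr2) = department

Marketing employees in system_hr1: 1
Marketing employees in system_hr2: 2

Total in Marketing: 1 + 2 = 3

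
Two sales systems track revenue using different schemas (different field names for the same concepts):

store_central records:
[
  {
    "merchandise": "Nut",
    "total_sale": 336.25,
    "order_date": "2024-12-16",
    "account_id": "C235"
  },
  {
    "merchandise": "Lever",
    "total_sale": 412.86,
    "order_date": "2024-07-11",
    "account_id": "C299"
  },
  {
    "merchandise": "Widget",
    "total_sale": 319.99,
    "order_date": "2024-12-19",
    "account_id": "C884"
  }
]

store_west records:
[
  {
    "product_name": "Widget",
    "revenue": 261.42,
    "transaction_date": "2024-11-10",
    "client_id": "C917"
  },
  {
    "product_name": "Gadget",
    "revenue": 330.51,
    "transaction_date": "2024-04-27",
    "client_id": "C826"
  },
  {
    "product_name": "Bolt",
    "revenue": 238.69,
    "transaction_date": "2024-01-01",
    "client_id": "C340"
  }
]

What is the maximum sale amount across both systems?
412.86

Reconcile: "total_sale" (store_central) = "revenue" (store_west) = sale amount

Maximum in store_central: 412.86
Maximum in store_west: 330.51

Overall maximum: max(412.86, 330.51) = 412.86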